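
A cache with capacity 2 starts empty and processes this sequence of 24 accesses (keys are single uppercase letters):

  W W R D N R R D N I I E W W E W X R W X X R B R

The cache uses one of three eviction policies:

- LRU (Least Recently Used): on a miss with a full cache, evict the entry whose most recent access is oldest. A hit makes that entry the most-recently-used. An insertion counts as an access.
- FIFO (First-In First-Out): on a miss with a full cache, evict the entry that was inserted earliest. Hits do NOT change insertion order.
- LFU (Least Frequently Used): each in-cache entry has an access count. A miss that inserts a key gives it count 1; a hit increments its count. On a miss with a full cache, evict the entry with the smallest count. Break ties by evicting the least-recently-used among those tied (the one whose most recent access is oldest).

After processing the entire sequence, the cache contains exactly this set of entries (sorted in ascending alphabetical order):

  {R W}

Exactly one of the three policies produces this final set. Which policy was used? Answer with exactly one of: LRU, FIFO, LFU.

Answer: LFU

Derivation:
Simulating under each policy and comparing final sets:
  LRU: final set = {B R} -> differs
  FIFO: final set = {B R} -> differs
  LFU: final set = {R W} -> MATCHES target
Only LFU produces the target set.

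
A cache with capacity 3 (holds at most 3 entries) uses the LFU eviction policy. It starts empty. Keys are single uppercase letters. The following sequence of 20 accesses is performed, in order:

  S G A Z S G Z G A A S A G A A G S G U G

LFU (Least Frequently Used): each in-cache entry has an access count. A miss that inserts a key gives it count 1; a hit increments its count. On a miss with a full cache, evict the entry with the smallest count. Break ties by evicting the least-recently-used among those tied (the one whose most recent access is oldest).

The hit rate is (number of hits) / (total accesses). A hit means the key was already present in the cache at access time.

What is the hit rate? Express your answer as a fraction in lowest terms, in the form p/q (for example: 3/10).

Answer: 11/20

Derivation:
LFU simulation (capacity=3):
  1. access S: MISS. Cache: [S(c=1)]
  2. access G: MISS. Cache: [S(c=1) G(c=1)]
  3. access A: MISS. Cache: [S(c=1) G(c=1) A(c=1)]
  4. access Z: MISS, evict S(c=1). Cache: [G(c=1) A(c=1) Z(c=1)]
  5. access S: MISS, evict G(c=1). Cache: [A(c=1) Z(c=1) S(c=1)]
  6. access G: MISS, evict A(c=1). Cache: [Z(c=1) S(c=1) G(c=1)]
  7. access Z: HIT, count now 2. Cache: [S(c=1) G(c=1) Z(c=2)]
  8. access G: HIT, count now 2. Cache: [S(c=1) Z(c=2) G(c=2)]
  9. access A: MISS, evict S(c=1). Cache: [A(c=1) Z(c=2) G(c=2)]
  10. access A: HIT, count now 2. Cache: [Z(c=2) G(c=2) A(c=2)]
  11. access S: MISS, evict Z(c=2). Cache: [S(c=1) G(c=2) A(c=2)]
  12. access A: HIT, count now 3. Cache: [S(c=1) G(c=2) A(c=3)]
  13. access G: HIT, count now 3. Cache: [S(c=1) A(c=3) G(c=3)]
  14. access A: HIT, count now 4. Cache: [S(c=1) G(c=3) A(c=4)]
  15. access A: HIT, count now 5. Cache: [S(c=1) G(c=3) A(c=5)]
  16. access G: HIT, count now 4. Cache: [S(c=1) G(c=4) A(c=5)]
  17. access S: HIT, count now 2. Cache: [S(c=2) G(c=4) A(c=5)]
  18. access G: HIT, count now 5. Cache: [S(c=2) A(c=5) G(c=5)]
  19. access U: MISS, evict S(c=2). Cache: [U(c=1) A(c=5) G(c=5)]
  20. access G: HIT, count now 6. Cache: [U(c=1) A(c=5) G(c=6)]
Total: 11 hits, 9 misses, 6 evictions

Hit rate = 11/20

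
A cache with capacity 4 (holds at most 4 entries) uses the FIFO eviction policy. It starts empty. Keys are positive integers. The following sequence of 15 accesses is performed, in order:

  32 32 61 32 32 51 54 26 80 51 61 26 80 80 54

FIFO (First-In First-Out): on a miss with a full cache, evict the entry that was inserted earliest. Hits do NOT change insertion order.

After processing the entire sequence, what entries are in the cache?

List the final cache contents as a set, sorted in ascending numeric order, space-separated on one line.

Answer: 26 54 61 80

Derivation:
FIFO simulation (capacity=4):
  1. access 32: MISS. Cache (old->new): [32]
  2. access 32: HIT. Cache (old->new): [32]
  3. access 61: MISS. Cache (old->new): [32 61]
  4. access 32: HIT. Cache (old->new): [32 61]
  5. access 32: HIT. Cache (old->new): [32 61]
  6. access 51: MISS. Cache (old->new): [32 61 51]
  7. access 54: MISS. Cache (old->new): [32 61 51 54]
  8. access 26: MISS, evict 32. Cache (old->new): [61 51 54 26]
  9. access 80: MISS, evict 61. Cache (old->new): [51 54 26 80]
  10. access 51: HIT. Cache (old->new): [51 54 26 80]
  11. access 61: MISS, evict 51. Cache (old->new): [54 26 80 61]
  12. access 26: HIT. Cache (old->new): [54 26 80 61]
  13. access 80: HIT. Cache (old->new): [54 26 80 61]
  14. access 80: HIT. Cache (old->new): [54 26 80 61]
  15. access 54: HIT. Cache (old->new): [54 26 80 61]
Total: 8 hits, 7 misses, 3 evictions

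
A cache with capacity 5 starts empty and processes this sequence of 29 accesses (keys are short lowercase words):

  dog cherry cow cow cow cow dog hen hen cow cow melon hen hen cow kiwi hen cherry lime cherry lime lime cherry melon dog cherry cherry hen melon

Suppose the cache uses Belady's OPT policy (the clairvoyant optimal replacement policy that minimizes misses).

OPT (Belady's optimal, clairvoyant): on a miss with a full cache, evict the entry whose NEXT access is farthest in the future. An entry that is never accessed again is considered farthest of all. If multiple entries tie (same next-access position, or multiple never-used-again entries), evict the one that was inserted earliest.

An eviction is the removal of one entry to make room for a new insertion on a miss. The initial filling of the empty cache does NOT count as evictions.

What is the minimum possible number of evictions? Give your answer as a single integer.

Answer: 2

Derivation:
OPT (Belady) simulation (capacity=5):
  1. access dog: MISS. Cache: [dog]
  2. access cherry: MISS. Cache: [dog cherry]
  3. access cow: MISS. Cache: [dog cherry cow]
  4. access cow: HIT. Next use of cow: step 5. Cache: [dog cherry cow]
  5. access cow: HIT. Next use of cow: step 6. Cache: [dog cherry cow]
  6. access cow: HIT. Next use of cow: step 10. Cache: [dog cherry cow]
  7. access dog: HIT. Next use of dog: step 25. Cache: [dog cherry cow]
  8. access hen: MISS. Cache: [dog cherry cow hen]
  9. access hen: HIT. Next use of hen: step 13. Cache: [dog cherry cow hen]
  10. access cow: HIT. Next use of cow: step 11. Cache: [dog cherry cow hen]
  11. access cow: HIT. Next use of cow: step 15. Cache: [dog cherry cow hen]
  12. access melon: MISS. Cache: [dog cherry cow hen melon]
  13. access hen: HIT. Next use of hen: step 14. Cache: [dog cherry cow hen melon]
  14. access hen: HIT. Next use of hen: step 17. Cache: [dog cherry cow hen melon]
  15. access cow: HIT. Next use of cow: never. Cache: [dog cherry cow hen melon]
  16. access kiwi: MISS, evict cow (next use: never). Cache: [dog cherry hen melon kiwi]
  17. access hen: HIT. Next use of hen: step 28. Cache: [dog cherry hen melon kiwi]
  18. access cherry: HIT. Next use of cherry: step 20. Cache: [dog cherry hen melon kiwi]
  19. access lime: MISS, evict kiwi (next use: never). Cache: [dog cherry hen melon lime]
  20. access cherry: HIT. Next use of cherry: step 23. Cache: [dog cherry hen melon lime]
  21. access lime: HIT. Next use of lime: step 22. Cache: [dog cherry hen melon lime]
  22. access lime: HIT. Next use of lime: never. Cache: [dog cherry hen melon lime]
  23. access cherry: HIT. Next use of cherry: step 26. Cache: [dog cherry hen melon lime]
  24. access melon: HIT. Next use of melon: step 29. Cache: [dog cherry hen melon lime]
  25. access dog: HIT. Next use of dog: never. Cache: [dog cherry hen melon lime]
  26. access cherry: HIT. Next use of cherry: step 27. Cache: [dog cherry hen melon lime]
  27. access cherry: HIT. Next use of cherry: never. Cache: [dog cherry hen melon lime]
  28. access hen: HIT. Next use of hen: never. Cache: [dog cherry hen melon lime]
  29. access melon: HIT. Next use of melon: never. Cache: [dog cherry hen melon lime]
Total: 22 hits, 7 misses, 2 evictions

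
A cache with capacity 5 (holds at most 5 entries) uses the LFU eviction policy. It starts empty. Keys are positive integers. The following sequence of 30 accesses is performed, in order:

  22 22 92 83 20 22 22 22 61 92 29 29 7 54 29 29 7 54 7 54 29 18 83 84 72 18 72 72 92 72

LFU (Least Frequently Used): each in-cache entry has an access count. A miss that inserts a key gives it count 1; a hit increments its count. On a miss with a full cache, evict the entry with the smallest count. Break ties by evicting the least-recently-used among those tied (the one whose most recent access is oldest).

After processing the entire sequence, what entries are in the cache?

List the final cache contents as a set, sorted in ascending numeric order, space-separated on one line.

LFU simulation (capacity=5):
  1. access 22: MISS. Cache: [22(c=1)]
  2. access 22: HIT, count now 2. Cache: [22(c=2)]
  3. access 92: MISS. Cache: [92(c=1) 22(c=2)]
  4. access 83: MISS. Cache: [92(c=1) 83(c=1) 22(c=2)]
  5. access 20: MISS. Cache: [92(c=1) 83(c=1) 20(c=1) 22(c=2)]
  6. access 22: HIT, count now 3. Cache: [92(c=1) 83(c=1) 20(c=1) 22(c=3)]
  7. access 22: HIT, count now 4. Cache: [92(c=1) 83(c=1) 20(c=1) 22(c=4)]
  8. access 22: HIT, count now 5. Cache: [92(c=1) 83(c=1) 20(c=1) 22(c=5)]
  9. access 61: MISS. Cache: [92(c=1) 83(c=1) 20(c=1) 61(c=1) 22(c=5)]
  10. access 92: HIT, count now 2. Cache: [83(c=1) 20(c=1) 61(c=1) 92(c=2) 22(c=5)]
  11. access 29: MISS, evict 83(c=1). Cache: [20(c=1) 61(c=1) 29(c=1) 92(c=2) 22(c=5)]
  12. access 29: HIT, count now 2. Cache: [20(c=1) 61(c=1) 92(c=2) 29(c=2) 22(c=5)]
  13. access 7: MISS, evict 20(c=1). Cache: [61(c=1) 7(c=1) 92(c=2) 29(c=2) 22(c=5)]
  14. access 54: MISS, evict 61(c=1). Cache: [7(c=1) 54(c=1) 92(c=2) 29(c=2) 22(c=5)]
  15. access 29: HIT, count now 3. Cache: [7(c=1) 54(c=1) 92(c=2) 29(c=3) 22(c=5)]
  16. access 29: HIT, count now 4. Cache: [7(c=1) 54(c=1) 92(c=2) 29(c=4) 22(c=5)]
  17. access 7: HIT, count now 2. Cache: [54(c=1) 92(c=2) 7(c=2) 29(c=4) 22(c=5)]
  18. access 54: HIT, count now 2. Cache: [92(c=2) 7(c=2) 54(c=2) 29(c=4) 22(c=5)]
  19. access 7: HIT, count now 3. Cache: [92(c=2) 54(c=2) 7(c=3) 29(c=4) 22(c=5)]
  20. access 54: HIT, count now 3. Cache: [92(c=2) 7(c=3) 54(c=3) 29(c=4) 22(c=5)]
  21. access 29: HIT, count now 5. Cache: [92(c=2) 7(c=3) 54(c=3) 22(c=5) 29(c=5)]
  22. access 18: MISS, evict 92(c=2). Cache: [18(c=1) 7(c=3) 54(c=3) 22(c=5) 29(c=5)]
  23. access 83: MISS, evict 18(c=1). Cache: [83(c=1) 7(c=3) 54(c=3) 22(c=5) 29(c=5)]
  24. access 84: MISS, evict 83(c=1). Cache: [84(c=1) 7(c=3) 54(c=3) 22(c=5) 29(c=5)]
  25. access 72: MISS, evict 84(c=1). Cache: [72(c=1) 7(c=3) 54(c=3) 22(c=5) 29(c=5)]
  26. access 18: MISS, evict 72(c=1). Cache: [18(c=1) 7(c=3) 54(c=3) 22(c=5) 29(c=5)]
  27. access 72: MISS, evict 18(c=1). Cache: [72(c=1) 7(c=3) 54(c=3) 22(c=5) 29(c=5)]
  28. access 72: HIT, count now 2. Cache: [72(c=2) 7(c=3) 54(c=3) 22(c=5) 29(c=5)]
  29. access 92: MISS, evict 72(c=2). Cache: [92(c=1) 7(c=3) 54(c=3) 22(c=5) 29(c=5)]
  30. access 72: MISS, evict 92(c=1). Cache: [72(c=1) 7(c=3) 54(c=3) 22(c=5) 29(c=5)]
Total: 14 hits, 16 misses, 11 evictions

Answer: 7 22 29 54 72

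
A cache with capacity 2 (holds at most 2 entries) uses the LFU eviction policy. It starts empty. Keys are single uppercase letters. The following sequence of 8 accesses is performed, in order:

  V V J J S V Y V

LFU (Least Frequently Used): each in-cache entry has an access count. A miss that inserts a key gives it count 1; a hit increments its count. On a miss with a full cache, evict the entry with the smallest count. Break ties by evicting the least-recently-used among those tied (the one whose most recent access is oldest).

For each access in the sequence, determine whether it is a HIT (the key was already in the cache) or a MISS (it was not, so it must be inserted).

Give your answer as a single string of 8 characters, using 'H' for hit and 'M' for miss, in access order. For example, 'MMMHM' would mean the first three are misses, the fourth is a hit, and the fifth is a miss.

LFU simulation (capacity=2):
  1. access V: MISS. Cache: [V(c=1)]
  2. access V: HIT, count now 2. Cache: [V(c=2)]
  3. access J: MISS. Cache: [J(c=1) V(c=2)]
  4. access J: HIT, count now 2. Cache: [V(c=2) J(c=2)]
  5. access S: MISS, evict V(c=2). Cache: [S(c=1) J(c=2)]
  6. access V: MISS, evict S(c=1). Cache: [V(c=1) J(c=2)]
  7. access Y: MISS, evict V(c=1). Cache: [Y(c=1) J(c=2)]
  8. access V: MISS, evict Y(c=1). Cache: [V(c=1) J(c=2)]
Total: 2 hits, 6 misses, 4 evictions

Answer: MHMHMMMM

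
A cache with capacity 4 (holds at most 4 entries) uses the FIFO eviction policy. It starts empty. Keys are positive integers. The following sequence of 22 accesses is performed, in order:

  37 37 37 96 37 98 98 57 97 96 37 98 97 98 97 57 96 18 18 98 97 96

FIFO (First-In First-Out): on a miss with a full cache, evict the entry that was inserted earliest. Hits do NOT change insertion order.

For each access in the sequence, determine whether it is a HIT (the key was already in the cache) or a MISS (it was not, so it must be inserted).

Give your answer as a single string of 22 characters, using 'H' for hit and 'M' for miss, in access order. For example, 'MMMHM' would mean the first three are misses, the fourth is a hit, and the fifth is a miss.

Answer: MHHMHMHMMHMHHHHHMMHMMH

Derivation:
FIFO simulation (capacity=4):
  1. access 37: MISS. Cache (old->new): [37]
  2. access 37: HIT. Cache (old->new): [37]
  3. access 37: HIT. Cache (old->new): [37]
  4. access 96: MISS. Cache (old->new): [37 96]
  5. access 37: HIT. Cache (old->new): [37 96]
  6. access 98: MISS. Cache (old->new): [37 96 98]
  7. access 98: HIT. Cache (old->new): [37 96 98]
  8. access 57: MISS. Cache (old->new): [37 96 98 57]
  9. access 97: MISS, evict 37. Cache (old->new): [96 98 57 97]
  10. access 96: HIT. Cache (old->new): [96 98 57 97]
  11. access 37: MISS, evict 96. Cache (old->new): [98 57 97 37]
  12. access 98: HIT. Cache (old->new): [98 57 97 37]
  13. access 97: HIT. Cache (old->new): [98 57 97 37]
  14. access 98: HIT. Cache (old->new): [98 57 97 37]
  15. access 97: HIT. Cache (old->new): [98 57 97 37]
  16. access 57: HIT. Cache (old->new): [98 57 97 37]
  17. access 96: MISS, evict 98. Cache (old->new): [57 97 37 96]
  18. access 18: MISS, evict 57. Cache (old->new): [97 37 96 18]
  19. access 18: HIT. Cache (old->new): [97 37 96 18]
  20. access 98: MISS, evict 97. Cache (old->new): [37 96 18 98]
  21. access 97: MISS, evict 37. Cache (old->new): [96 18 98 97]
  22. access 96: HIT. Cache (old->new): [96 18 98 97]
Total: 12 hits, 10 misses, 6 evictions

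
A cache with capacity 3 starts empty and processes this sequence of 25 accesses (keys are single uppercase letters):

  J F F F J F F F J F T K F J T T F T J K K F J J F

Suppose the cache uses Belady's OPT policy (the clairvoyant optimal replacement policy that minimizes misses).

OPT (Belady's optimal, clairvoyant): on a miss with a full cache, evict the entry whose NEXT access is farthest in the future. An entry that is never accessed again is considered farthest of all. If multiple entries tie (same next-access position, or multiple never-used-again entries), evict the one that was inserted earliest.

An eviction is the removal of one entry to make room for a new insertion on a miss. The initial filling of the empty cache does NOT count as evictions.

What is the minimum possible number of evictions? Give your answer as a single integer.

OPT (Belady) simulation (capacity=3):
  1. access J: MISS. Cache: [J]
  2. access F: MISS. Cache: [J F]
  3. access F: HIT. Next use of F: step 4. Cache: [J F]
  4. access F: HIT. Next use of F: step 6. Cache: [J F]
  5. access J: HIT. Next use of J: step 9. Cache: [J F]
  6. access F: HIT. Next use of F: step 7. Cache: [J F]
  7. access F: HIT. Next use of F: step 8. Cache: [J F]
  8. access F: HIT. Next use of F: step 10. Cache: [J F]
  9. access J: HIT. Next use of J: step 14. Cache: [J F]
  10. access F: HIT. Next use of F: step 13. Cache: [J F]
  11. access T: MISS. Cache: [J F T]
  12. access K: MISS, evict T (next use: step 15). Cache: [J F K]
  13. access F: HIT. Next use of F: step 17. Cache: [J F K]
  14. access J: HIT. Next use of J: step 19. Cache: [J F K]
  15. access T: MISS, evict K (next use: step 20). Cache: [J F T]
  16. access T: HIT. Next use of T: step 18. Cache: [J F T]
  17. access F: HIT. Next use of F: step 22. Cache: [J F T]
  18. access T: HIT. Next use of T: never. Cache: [J F T]
  19. access J: HIT. Next use of J: step 23. Cache: [J F T]
  20. access K: MISS, evict T (next use: never). Cache: [J F K]
  21. access K: HIT. Next use of K: never. Cache: [J F K]
  22. access F: HIT. Next use of F: step 25. Cache: [J F K]
  23. access J: HIT. Next use of J: step 24. Cache: [J F K]
  24. access J: HIT. Next use of J: never. Cache: [J F K]
  25. access F: HIT. Next use of F: never. Cache: [J F K]
Total: 19 hits, 6 misses, 3 evictions

Answer: 3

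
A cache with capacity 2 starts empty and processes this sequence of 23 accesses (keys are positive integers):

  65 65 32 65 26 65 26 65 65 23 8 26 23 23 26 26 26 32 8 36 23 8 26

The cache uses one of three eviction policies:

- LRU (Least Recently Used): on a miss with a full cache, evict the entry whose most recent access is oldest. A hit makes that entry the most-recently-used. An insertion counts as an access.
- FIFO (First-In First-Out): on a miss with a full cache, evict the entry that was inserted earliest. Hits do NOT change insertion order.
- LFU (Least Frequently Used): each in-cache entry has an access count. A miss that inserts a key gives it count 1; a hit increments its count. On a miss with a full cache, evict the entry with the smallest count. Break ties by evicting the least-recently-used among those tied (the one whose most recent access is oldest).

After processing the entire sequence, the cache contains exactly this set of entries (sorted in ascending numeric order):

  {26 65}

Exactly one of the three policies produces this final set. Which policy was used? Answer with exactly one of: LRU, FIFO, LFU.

Answer: LFU

Derivation:
Simulating under each policy and comparing final sets:
  LRU: final set = {8 26} -> differs
  FIFO: final set = {8 26} -> differs
  LFU: final set = {26 65} -> MATCHES target
Only LFU produces the target set.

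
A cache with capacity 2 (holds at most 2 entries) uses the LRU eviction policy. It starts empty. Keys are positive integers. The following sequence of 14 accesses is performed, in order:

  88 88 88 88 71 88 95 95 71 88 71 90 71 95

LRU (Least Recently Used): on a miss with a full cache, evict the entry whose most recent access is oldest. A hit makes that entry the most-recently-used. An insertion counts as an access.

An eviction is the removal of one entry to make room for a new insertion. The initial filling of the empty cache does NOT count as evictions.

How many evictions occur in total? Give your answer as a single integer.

LRU simulation (capacity=2):
  1. access 88: MISS. Cache (LRU->MRU): [88]
  2. access 88: HIT. Cache (LRU->MRU): [88]
  3. access 88: HIT. Cache (LRU->MRU): [88]
  4. access 88: HIT. Cache (LRU->MRU): [88]
  5. access 71: MISS. Cache (LRU->MRU): [88 71]
  6. access 88: HIT. Cache (LRU->MRU): [71 88]
  7. access 95: MISS, evict 71. Cache (LRU->MRU): [88 95]
  8. access 95: HIT. Cache (LRU->MRU): [88 95]
  9. access 71: MISS, evict 88. Cache (LRU->MRU): [95 71]
  10. access 88: MISS, evict 95. Cache (LRU->MRU): [71 88]
  11. access 71: HIT. Cache (LRU->MRU): [88 71]
  12. access 90: MISS, evict 88. Cache (LRU->MRU): [71 90]
  13. access 71: HIT. Cache (LRU->MRU): [90 71]
  14. access 95: MISS, evict 90. Cache (LRU->MRU): [71 95]
Total: 7 hits, 7 misses, 5 evictions

Answer: 5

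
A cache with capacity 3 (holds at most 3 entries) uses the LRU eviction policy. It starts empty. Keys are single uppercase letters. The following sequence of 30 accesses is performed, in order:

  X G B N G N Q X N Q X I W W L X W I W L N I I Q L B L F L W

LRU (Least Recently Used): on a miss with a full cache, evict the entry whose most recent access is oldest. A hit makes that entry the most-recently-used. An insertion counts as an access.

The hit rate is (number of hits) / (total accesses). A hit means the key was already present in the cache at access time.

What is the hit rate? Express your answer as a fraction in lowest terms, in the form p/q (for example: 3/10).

LRU simulation (capacity=3):
  1. access X: MISS. Cache (LRU->MRU): [X]
  2. access G: MISS. Cache (LRU->MRU): [X G]
  3. access B: MISS. Cache (LRU->MRU): [X G B]
  4. access N: MISS, evict X. Cache (LRU->MRU): [G B N]
  5. access G: HIT. Cache (LRU->MRU): [B N G]
  6. access N: HIT. Cache (LRU->MRU): [B G N]
  7. access Q: MISS, evict B. Cache (LRU->MRU): [G N Q]
  8. access X: MISS, evict G. Cache (LRU->MRU): [N Q X]
  9. access N: HIT. Cache (LRU->MRU): [Q X N]
  10. access Q: HIT. Cache (LRU->MRU): [X N Q]
  11. access X: HIT. Cache (LRU->MRU): [N Q X]
  12. access I: MISS, evict N. Cache (LRU->MRU): [Q X I]
  13. access W: MISS, evict Q. Cache (LRU->MRU): [X I W]
  14. access W: HIT. Cache (LRU->MRU): [X I W]
  15. access L: MISS, evict X. Cache (LRU->MRU): [I W L]
  16. access X: MISS, evict I. Cache (LRU->MRU): [W L X]
  17. access W: HIT. Cache (LRU->MRU): [L X W]
  18. access I: MISS, evict L. Cache (LRU->MRU): [X W I]
  19. access W: HIT. Cache (LRU->MRU): [X I W]
  20. access L: MISS, evict X. Cache (LRU->MRU): [I W L]
  21. access N: MISS, evict I. Cache (LRU->MRU): [W L N]
  22. access I: MISS, evict W. Cache (LRU->MRU): [L N I]
  23. access I: HIT. Cache (LRU->MRU): [L N I]
  24. access Q: MISS, evict L. Cache (LRU->MRU): [N I Q]
  25. access L: MISS, evict N. Cache (LRU->MRU): [I Q L]
  26. access B: MISS, evict I. Cache (LRU->MRU): [Q L B]
  27. access L: HIT. Cache (LRU->MRU): [Q B L]
  28. access F: MISS, evict Q. Cache (LRU->MRU): [B L F]
  29. access L: HIT. Cache (LRU->MRU): [B F L]
  30. access W: MISS, evict B. Cache (LRU->MRU): [F L W]
Total: 11 hits, 19 misses, 16 evictions

Hit rate = 11/30

Answer: 11/30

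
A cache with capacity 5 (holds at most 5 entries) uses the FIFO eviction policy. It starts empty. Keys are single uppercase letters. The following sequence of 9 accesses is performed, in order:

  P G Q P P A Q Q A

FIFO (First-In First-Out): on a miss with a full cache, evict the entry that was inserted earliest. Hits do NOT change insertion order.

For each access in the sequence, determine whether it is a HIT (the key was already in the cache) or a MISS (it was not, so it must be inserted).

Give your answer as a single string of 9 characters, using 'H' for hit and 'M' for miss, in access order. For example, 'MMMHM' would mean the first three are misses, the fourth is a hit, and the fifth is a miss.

FIFO simulation (capacity=5):
  1. access P: MISS. Cache (old->new): [P]
  2. access G: MISS. Cache (old->new): [P G]
  3. access Q: MISS. Cache (old->new): [P G Q]
  4. access P: HIT. Cache (old->new): [P G Q]
  5. access P: HIT. Cache (old->new): [P G Q]
  6. access A: MISS. Cache (old->new): [P G Q A]
  7. access Q: HIT. Cache (old->new): [P G Q A]
  8. access Q: HIT. Cache (old->new): [P G Q A]
  9. access A: HIT. Cache (old->new): [P G Q A]
Total: 5 hits, 4 misses, 0 evictions

Answer: MMMHHMHHH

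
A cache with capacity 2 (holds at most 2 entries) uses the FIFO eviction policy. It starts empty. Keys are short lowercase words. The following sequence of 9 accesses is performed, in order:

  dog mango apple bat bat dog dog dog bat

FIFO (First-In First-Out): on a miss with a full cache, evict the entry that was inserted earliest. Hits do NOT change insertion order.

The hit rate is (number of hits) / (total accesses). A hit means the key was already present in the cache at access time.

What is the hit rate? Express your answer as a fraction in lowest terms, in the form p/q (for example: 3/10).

FIFO simulation (capacity=2):
  1. access dog: MISS. Cache (old->new): [dog]
  2. access mango: MISS. Cache (old->new): [dog mango]
  3. access apple: MISS, evict dog. Cache (old->new): [mango apple]
  4. access bat: MISS, evict mango. Cache (old->new): [apple bat]
  5. access bat: HIT. Cache (old->new): [apple bat]
  6. access dog: MISS, evict apple. Cache (old->new): [bat dog]
  7. access dog: HIT. Cache (old->new): [bat dog]
  8. access dog: HIT. Cache (old->new): [bat dog]
  9. access bat: HIT. Cache (old->new): [bat dog]
Total: 4 hits, 5 misses, 3 evictions

Hit rate = 4/9

Answer: 4/9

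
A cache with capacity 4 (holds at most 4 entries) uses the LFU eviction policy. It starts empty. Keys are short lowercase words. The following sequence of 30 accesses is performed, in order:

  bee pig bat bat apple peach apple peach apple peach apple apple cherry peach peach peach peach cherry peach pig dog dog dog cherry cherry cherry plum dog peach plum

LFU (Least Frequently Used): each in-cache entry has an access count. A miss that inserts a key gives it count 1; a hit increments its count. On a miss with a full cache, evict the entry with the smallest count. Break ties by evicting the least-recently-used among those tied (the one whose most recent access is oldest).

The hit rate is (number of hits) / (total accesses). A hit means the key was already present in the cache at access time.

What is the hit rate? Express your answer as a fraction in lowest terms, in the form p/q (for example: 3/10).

LFU simulation (capacity=4):
  1. access bee: MISS. Cache: [bee(c=1)]
  2. access pig: MISS. Cache: [bee(c=1) pig(c=1)]
  3. access bat: MISS. Cache: [bee(c=1) pig(c=1) bat(c=1)]
  4. access bat: HIT, count now 2. Cache: [bee(c=1) pig(c=1) bat(c=2)]
  5. access apple: MISS. Cache: [bee(c=1) pig(c=1) apple(c=1) bat(c=2)]
  6. access peach: MISS, evict bee(c=1). Cache: [pig(c=1) apple(c=1) peach(c=1) bat(c=2)]
  7. access apple: HIT, count now 2. Cache: [pig(c=1) peach(c=1) bat(c=2) apple(c=2)]
  8. access peach: HIT, count now 2. Cache: [pig(c=1) bat(c=2) apple(c=2) peach(c=2)]
  9. access apple: HIT, count now 3. Cache: [pig(c=1) bat(c=2) peach(c=2) apple(c=3)]
  10. access peach: HIT, count now 3. Cache: [pig(c=1) bat(c=2) apple(c=3) peach(c=3)]
  11. access apple: HIT, count now 4. Cache: [pig(c=1) bat(c=2) peach(c=3) apple(c=4)]
  12. access apple: HIT, count now 5. Cache: [pig(c=1) bat(c=2) peach(c=3) apple(c=5)]
  13. access cherry: MISS, evict pig(c=1). Cache: [cherry(c=1) bat(c=2) peach(c=3) apple(c=5)]
  14. access peach: HIT, count now 4. Cache: [cherry(c=1) bat(c=2) peach(c=4) apple(c=5)]
  15. access peach: HIT, count now 5. Cache: [cherry(c=1) bat(c=2) apple(c=5) peach(c=5)]
  16. access peach: HIT, count now 6. Cache: [cherry(c=1) bat(c=2) apple(c=5) peach(c=6)]
  17. access peach: HIT, count now 7. Cache: [cherry(c=1) bat(c=2) apple(c=5) peach(c=7)]
  18. access cherry: HIT, count now 2. Cache: [bat(c=2) cherry(c=2) apple(c=5) peach(c=7)]
  19. access peach: HIT, count now 8. Cache: [bat(c=2) cherry(c=2) apple(c=5) peach(c=8)]
  20. access pig: MISS, evict bat(c=2). Cache: [pig(c=1) cherry(c=2) apple(c=5) peach(c=8)]
  21. access dog: MISS, evict pig(c=1). Cache: [dog(c=1) cherry(c=2) apple(c=5) peach(c=8)]
  22. access dog: HIT, count now 2. Cache: [cherry(c=2) dog(c=2) apple(c=5) peach(c=8)]
  23. access dog: HIT, count now 3. Cache: [cherry(c=2) dog(c=3) apple(c=5) peach(c=8)]
  24. access cherry: HIT, count now 3. Cache: [dog(c=3) cherry(c=3) apple(c=5) peach(c=8)]
  25. access cherry: HIT, count now 4. Cache: [dog(c=3) cherry(c=4) apple(c=5) peach(c=8)]
  26. access cherry: HIT, count now 5. Cache: [dog(c=3) apple(c=5) cherry(c=5) peach(c=8)]
  27. access plum: MISS, evict dog(c=3). Cache: [plum(c=1) apple(c=5) cherry(c=5) peach(c=8)]
  28. access dog: MISS, evict plum(c=1). Cache: [dog(c=1) apple(c=5) cherry(c=5) peach(c=8)]
  29. access peach: HIT, count now 9. Cache: [dog(c=1) apple(c=5) cherry(c=5) peach(c=9)]
  30. access plum: MISS, evict dog(c=1). Cache: [plum(c=1) apple(c=5) cherry(c=5) peach(c=9)]
Total: 19 hits, 11 misses, 7 evictions

Hit rate = 19/30

Answer: 19/30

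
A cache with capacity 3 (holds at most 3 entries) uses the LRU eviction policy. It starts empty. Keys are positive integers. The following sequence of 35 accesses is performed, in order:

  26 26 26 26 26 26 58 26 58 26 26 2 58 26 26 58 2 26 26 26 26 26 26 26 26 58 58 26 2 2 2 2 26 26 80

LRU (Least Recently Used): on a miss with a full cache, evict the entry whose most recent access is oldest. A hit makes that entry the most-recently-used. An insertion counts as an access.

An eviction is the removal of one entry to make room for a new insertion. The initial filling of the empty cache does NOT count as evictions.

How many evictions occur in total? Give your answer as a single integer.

LRU simulation (capacity=3):
  1. access 26: MISS. Cache (LRU->MRU): [26]
  2. access 26: HIT. Cache (LRU->MRU): [26]
  3. access 26: HIT. Cache (LRU->MRU): [26]
  4. access 26: HIT. Cache (LRU->MRU): [26]
  5. access 26: HIT. Cache (LRU->MRU): [26]
  6. access 26: HIT. Cache (LRU->MRU): [26]
  7. access 58: MISS. Cache (LRU->MRU): [26 58]
  8. access 26: HIT. Cache (LRU->MRU): [58 26]
  9. access 58: HIT. Cache (LRU->MRU): [26 58]
  10. access 26: HIT. Cache (LRU->MRU): [58 26]
  11. access 26: HIT. Cache (LRU->MRU): [58 26]
  12. access 2: MISS. Cache (LRU->MRU): [58 26 2]
  13. access 58: HIT. Cache (LRU->MRU): [26 2 58]
  14. access 26: HIT. Cache (LRU->MRU): [2 58 26]
  15. access 26: HIT. Cache (LRU->MRU): [2 58 26]
  16. access 58: HIT. Cache (LRU->MRU): [2 26 58]
  17. access 2: HIT. Cache (LRU->MRU): [26 58 2]
  18. access 26: HIT. Cache (LRU->MRU): [58 2 26]
  19. access 26: HIT. Cache (LRU->MRU): [58 2 26]
  20. access 26: HIT. Cache (LRU->MRU): [58 2 26]
  21. access 26: HIT. Cache (LRU->MRU): [58 2 26]
  22. access 26: HIT. Cache (LRU->MRU): [58 2 26]
  23. access 26: HIT. Cache (LRU->MRU): [58 2 26]
  24. access 26: HIT. Cache (LRU->MRU): [58 2 26]
  25. access 26: HIT. Cache (LRU->MRU): [58 2 26]
  26. access 58: HIT. Cache (LRU->MRU): [2 26 58]
  27. access 58: HIT. Cache (LRU->MRU): [2 26 58]
  28. access 26: HIT. Cache (LRU->MRU): [2 58 26]
  29. access 2: HIT. Cache (LRU->MRU): [58 26 2]
  30. access 2: HIT. Cache (LRU->MRU): [58 26 2]
  31. access 2: HIT. Cache (LRU->MRU): [58 26 2]
  32. access 2: HIT. Cache (LRU->MRU): [58 26 2]
  33. access 26: HIT. Cache (LRU->MRU): [58 2 26]
  34. access 26: HIT. Cache (LRU->MRU): [58 2 26]
  35. access 80: MISS, evict 58. Cache (LRU->MRU): [2 26 80]
Total: 31 hits, 4 misses, 1 evictions

Answer: 1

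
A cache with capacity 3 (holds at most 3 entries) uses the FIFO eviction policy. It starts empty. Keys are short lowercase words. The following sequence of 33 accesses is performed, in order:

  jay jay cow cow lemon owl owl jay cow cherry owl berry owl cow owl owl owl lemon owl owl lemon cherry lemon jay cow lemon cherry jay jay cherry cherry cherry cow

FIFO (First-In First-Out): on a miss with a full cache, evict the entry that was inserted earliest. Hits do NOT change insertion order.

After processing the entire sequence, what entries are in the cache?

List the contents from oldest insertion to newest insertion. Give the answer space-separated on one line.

FIFO simulation (capacity=3):
  1. access jay: MISS. Cache (old->new): [jay]
  2. access jay: HIT. Cache (old->new): [jay]
  3. access cow: MISS. Cache (old->new): [jay cow]
  4. access cow: HIT. Cache (old->new): [jay cow]
  5. access lemon: MISS. Cache (old->new): [jay cow lemon]
  6. access owl: MISS, evict jay. Cache (old->new): [cow lemon owl]
  7. access owl: HIT. Cache (old->new): [cow lemon owl]
  8. access jay: MISS, evict cow. Cache (old->new): [lemon owl jay]
  9. access cow: MISS, evict lemon. Cache (old->new): [owl jay cow]
  10. access cherry: MISS, evict owl. Cache (old->new): [jay cow cherry]
  11. access owl: MISS, evict jay. Cache (old->new): [cow cherry owl]
  12. access berry: MISS, evict cow. Cache (old->new): [cherry owl berry]
  13. access owl: HIT. Cache (old->new): [cherry owl berry]
  14. access cow: MISS, evict cherry. Cache (old->new): [owl berry cow]
  15. access owl: HIT. Cache (old->new): [owl berry cow]
  16. access owl: HIT. Cache (old->new): [owl berry cow]
  17. access owl: HIT. Cache (old->new): [owl berry cow]
  18. access lemon: MISS, evict owl. Cache (old->new): [berry cow lemon]
  19. access owl: MISS, evict berry. Cache (old->new): [cow lemon owl]
  20. access owl: HIT. Cache (old->new): [cow lemon owl]
  21. access lemon: HIT. Cache (old->new): [cow lemon owl]
  22. access cherry: MISS, evict cow. Cache (old->new): [lemon owl cherry]
  23. access lemon: HIT. Cache (old->new): [lemon owl cherry]
  24. access jay: MISS, evict lemon. Cache (old->new): [owl cherry jay]
  25. access cow: MISS, evict owl. Cache (old->new): [cherry jay cow]
  26. access lemon: MISS, evict cherry. Cache (old->new): [jay cow lemon]
  27. access cherry: MISS, evict jay. Cache (old->new): [cow lemon cherry]
  28. access jay: MISS, evict cow. Cache (old->new): [lemon cherry jay]
  29. access jay: HIT. Cache (old->new): [lemon cherry jay]
  30. access cherry: HIT. Cache (old->new): [lemon cherry jay]
  31. access cherry: HIT. Cache (old->new): [lemon cherry jay]
  32. access cherry: HIT. Cache (old->new): [lemon cherry jay]
  33. access cow: MISS, evict lemon. Cache (old->new): [cherry jay cow]
Total: 14 hits, 19 misses, 16 evictions

Answer: cherry jay cow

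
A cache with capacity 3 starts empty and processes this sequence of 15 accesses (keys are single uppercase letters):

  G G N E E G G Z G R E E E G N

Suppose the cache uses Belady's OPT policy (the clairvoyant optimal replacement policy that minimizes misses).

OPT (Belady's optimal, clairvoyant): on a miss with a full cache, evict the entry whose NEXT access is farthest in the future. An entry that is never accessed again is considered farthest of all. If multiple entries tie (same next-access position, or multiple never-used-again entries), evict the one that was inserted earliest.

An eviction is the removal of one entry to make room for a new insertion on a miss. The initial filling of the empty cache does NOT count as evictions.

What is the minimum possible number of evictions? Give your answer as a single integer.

OPT (Belady) simulation (capacity=3):
  1. access G: MISS. Cache: [G]
  2. access G: HIT. Next use of G: step 6. Cache: [G]
  3. access N: MISS. Cache: [G N]
  4. access E: MISS. Cache: [G N E]
  5. access E: HIT. Next use of E: step 11. Cache: [G N E]
  6. access G: HIT. Next use of G: step 7. Cache: [G N E]
  7. access G: HIT. Next use of G: step 9. Cache: [G N E]
  8. access Z: MISS, evict N (next use: step 15). Cache: [G E Z]
  9. access G: HIT. Next use of G: step 14. Cache: [G E Z]
  10. access R: MISS, evict Z (next use: never). Cache: [G E R]
  11. access E: HIT. Next use of E: step 12. Cache: [G E R]
  12. access E: HIT. Next use of E: step 13. Cache: [G E R]
  13. access E: HIT. Next use of E: never. Cache: [G E R]
  14. access G: HIT. Next use of G: never. Cache: [G E R]
  15. access N: MISS, evict G (next use: never). Cache: [E R N]
Total: 9 hits, 6 misses, 3 evictions

Answer: 3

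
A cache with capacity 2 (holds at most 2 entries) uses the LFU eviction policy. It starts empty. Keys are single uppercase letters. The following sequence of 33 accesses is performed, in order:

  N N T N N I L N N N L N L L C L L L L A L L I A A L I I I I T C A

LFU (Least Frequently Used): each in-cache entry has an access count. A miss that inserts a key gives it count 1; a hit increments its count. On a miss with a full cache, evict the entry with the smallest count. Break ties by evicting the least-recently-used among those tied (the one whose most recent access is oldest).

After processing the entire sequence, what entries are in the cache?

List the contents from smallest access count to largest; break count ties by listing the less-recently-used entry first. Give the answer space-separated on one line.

Answer: A N

Derivation:
LFU simulation (capacity=2):
  1. access N: MISS. Cache: [N(c=1)]
  2. access N: HIT, count now 2. Cache: [N(c=2)]
  3. access T: MISS. Cache: [T(c=1) N(c=2)]
  4. access N: HIT, count now 3. Cache: [T(c=1) N(c=3)]
  5. access N: HIT, count now 4. Cache: [T(c=1) N(c=4)]
  6. access I: MISS, evict T(c=1). Cache: [I(c=1) N(c=4)]
  7. access L: MISS, evict I(c=1). Cache: [L(c=1) N(c=4)]
  8. access N: HIT, count now 5. Cache: [L(c=1) N(c=5)]
  9. access N: HIT, count now 6. Cache: [L(c=1) N(c=6)]
  10. access N: HIT, count now 7. Cache: [L(c=1) N(c=7)]
  11. access L: HIT, count now 2. Cache: [L(c=2) N(c=7)]
  12. access N: HIT, count now 8. Cache: [L(c=2) N(c=8)]
  13. access L: HIT, count now 3. Cache: [L(c=3) N(c=8)]
  14. access L: HIT, count now 4. Cache: [L(c=4) N(c=8)]
  15. access C: MISS, evict L(c=4). Cache: [C(c=1) N(c=8)]
  16. access L: MISS, evict C(c=1). Cache: [L(c=1) N(c=8)]
  17. access L: HIT, count now 2. Cache: [L(c=2) N(c=8)]
  18. access L: HIT, count now 3. Cache: [L(c=3) N(c=8)]
  19. access L: HIT, count now 4. Cache: [L(c=4) N(c=8)]
  20. access A: MISS, evict L(c=4). Cache: [A(c=1) N(c=8)]
  21. access L: MISS, evict A(c=1). Cache: [L(c=1) N(c=8)]
  22. access L: HIT, count now 2. Cache: [L(c=2) N(c=8)]
  23. access I: MISS, evict L(c=2). Cache: [I(c=1) N(c=8)]
  24. access A: MISS, evict I(c=1). Cache: [A(c=1) N(c=8)]
  25. access A: HIT, count now 2. Cache: [A(c=2) N(c=8)]
  26. access L: MISS, evict A(c=2). Cache: [L(c=1) N(c=8)]
  27. access I: MISS, evict L(c=1). Cache: [I(c=1) N(c=8)]
  28. access I: HIT, count now 2. Cache: [I(c=2) N(c=8)]
  29. access I: HIT, count now 3. Cache: [I(c=3) N(c=8)]
  30. access I: HIT, count now 4. Cache: [I(c=4) N(c=8)]
  31. access T: MISS, evict I(c=4). Cache: [T(c=1) N(c=8)]
  32. access C: MISS, evict T(c=1). Cache: [C(c=1) N(c=8)]
  33. access A: MISS, evict C(c=1). Cache: [A(c=1) N(c=8)]
Total: 18 hits, 15 misses, 13 evictions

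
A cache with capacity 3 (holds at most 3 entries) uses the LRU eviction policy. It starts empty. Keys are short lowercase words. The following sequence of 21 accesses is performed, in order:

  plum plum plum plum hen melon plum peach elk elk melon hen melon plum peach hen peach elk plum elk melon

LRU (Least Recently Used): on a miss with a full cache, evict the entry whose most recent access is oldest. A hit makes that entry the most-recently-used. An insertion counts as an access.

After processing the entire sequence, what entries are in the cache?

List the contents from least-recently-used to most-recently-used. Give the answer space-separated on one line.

Answer: plum elk melon

Derivation:
LRU simulation (capacity=3):
  1. access plum: MISS. Cache (LRU->MRU): [plum]
  2. access plum: HIT. Cache (LRU->MRU): [plum]
  3. access plum: HIT. Cache (LRU->MRU): [plum]
  4. access plum: HIT. Cache (LRU->MRU): [plum]
  5. access hen: MISS. Cache (LRU->MRU): [plum hen]
  6. access melon: MISS. Cache (LRU->MRU): [plum hen melon]
  7. access plum: HIT. Cache (LRU->MRU): [hen melon plum]
  8. access peach: MISS, evict hen. Cache (LRU->MRU): [melon plum peach]
  9. access elk: MISS, evict melon. Cache (LRU->MRU): [plum peach elk]
  10. access elk: HIT. Cache (LRU->MRU): [plum peach elk]
  11. access melon: MISS, evict plum. Cache (LRU->MRU): [peach elk melon]
  12. access hen: MISS, evict peach. Cache (LRU->MRU): [elk melon hen]
  13. access melon: HIT. Cache (LRU->MRU): [elk hen melon]
  14. access plum: MISS, evict elk. Cache (LRU->MRU): [hen melon plum]
  15. access peach: MISS, evict hen. Cache (LRU->MRU): [melon plum peach]
  16. access hen: MISS, evict melon. Cache (LRU->MRU): [plum peach hen]
  17. access peach: HIT. Cache (LRU->MRU): [plum hen peach]
  18. access elk: MISS, evict plum. Cache (LRU->MRU): [hen peach elk]
  19. access plum: MISS, evict hen. Cache (LRU->MRU): [peach elk plum]
  20. access elk: HIT. Cache (LRU->MRU): [peach plum elk]
  21. access melon: MISS, evict peach. Cache (LRU->MRU): [plum elk melon]
Total: 8 hits, 13 misses, 10 evictions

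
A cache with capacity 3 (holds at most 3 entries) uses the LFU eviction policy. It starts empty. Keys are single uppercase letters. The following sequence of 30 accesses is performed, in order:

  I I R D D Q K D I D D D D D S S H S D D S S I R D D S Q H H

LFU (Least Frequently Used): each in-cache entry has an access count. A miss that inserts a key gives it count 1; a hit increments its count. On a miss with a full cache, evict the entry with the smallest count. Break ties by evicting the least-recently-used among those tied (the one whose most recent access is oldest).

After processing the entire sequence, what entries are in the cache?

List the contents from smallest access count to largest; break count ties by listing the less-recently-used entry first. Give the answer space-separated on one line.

LFU simulation (capacity=3):
  1. access I: MISS. Cache: [I(c=1)]
  2. access I: HIT, count now 2. Cache: [I(c=2)]
  3. access R: MISS. Cache: [R(c=1) I(c=2)]
  4. access D: MISS. Cache: [R(c=1) D(c=1) I(c=2)]
  5. access D: HIT, count now 2. Cache: [R(c=1) I(c=2) D(c=2)]
  6. access Q: MISS, evict R(c=1). Cache: [Q(c=1) I(c=2) D(c=2)]
  7. access K: MISS, evict Q(c=1). Cache: [K(c=1) I(c=2) D(c=2)]
  8. access D: HIT, count now 3. Cache: [K(c=1) I(c=2) D(c=3)]
  9. access I: HIT, count now 3. Cache: [K(c=1) D(c=3) I(c=3)]
  10. access D: HIT, count now 4. Cache: [K(c=1) I(c=3) D(c=4)]
  11. access D: HIT, count now 5. Cache: [K(c=1) I(c=3) D(c=5)]
  12. access D: HIT, count now 6. Cache: [K(c=1) I(c=3) D(c=6)]
  13. access D: HIT, count now 7. Cache: [K(c=1) I(c=3) D(c=7)]
  14. access D: HIT, count now 8. Cache: [K(c=1) I(c=3) D(c=8)]
  15. access S: MISS, evict K(c=1). Cache: [S(c=1) I(c=3) D(c=8)]
  16. access S: HIT, count now 2. Cache: [S(c=2) I(c=3) D(c=8)]
  17. access H: MISS, evict S(c=2). Cache: [H(c=1) I(c=3) D(c=8)]
  18. access S: MISS, evict H(c=1). Cache: [S(c=1) I(c=3) D(c=8)]
  19. access D: HIT, count now 9. Cache: [S(c=1) I(c=3) D(c=9)]
  20. access D: HIT, count now 10. Cache: [S(c=1) I(c=3) D(c=10)]
  21. access S: HIT, count now 2. Cache: [S(c=2) I(c=3) D(c=10)]
  22. access S: HIT, count now 3. Cache: [I(c=3) S(c=3) D(c=10)]
  23. access I: HIT, count now 4. Cache: [S(c=3) I(c=4) D(c=10)]
  24. access R: MISS, evict S(c=3). Cache: [R(c=1) I(c=4) D(c=10)]
  25. access D: HIT, count now 11. Cache: [R(c=1) I(c=4) D(c=11)]
  26. access D: HIT, count now 12. Cache: [R(c=1) I(c=4) D(c=12)]
  27. access S: MISS, evict R(c=1). Cache: [S(c=1) I(c=4) D(c=12)]
  28. access Q: MISS, evict S(c=1). Cache: [Q(c=1) I(c=4) D(c=12)]
  29. access H: MISS, evict Q(c=1). Cache: [H(c=1) I(c=4) D(c=12)]
  30. access H: HIT, count now 2. Cache: [H(c=2) I(c=4) D(c=12)]
Total: 18 hits, 12 misses, 9 evictions

Answer: H I D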